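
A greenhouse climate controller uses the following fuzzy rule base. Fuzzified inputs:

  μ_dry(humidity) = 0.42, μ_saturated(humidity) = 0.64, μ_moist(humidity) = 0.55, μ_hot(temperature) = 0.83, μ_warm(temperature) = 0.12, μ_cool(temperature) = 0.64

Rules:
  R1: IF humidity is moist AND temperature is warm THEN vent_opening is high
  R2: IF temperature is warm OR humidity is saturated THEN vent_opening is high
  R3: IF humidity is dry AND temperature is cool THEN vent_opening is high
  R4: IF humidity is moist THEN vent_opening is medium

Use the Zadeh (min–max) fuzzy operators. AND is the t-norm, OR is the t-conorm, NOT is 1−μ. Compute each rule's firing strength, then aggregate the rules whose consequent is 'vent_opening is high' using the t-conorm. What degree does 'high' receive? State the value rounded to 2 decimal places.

R1: moist=0.55, warm=0.12; AND[min(a, b)] → w = 0.12
R2: warm=0.12, saturated=0.64; OR[max(a, b)] → w = 0.64
R3: dry=0.42, cool=0.64; AND[min(a, b)] → w = 0.42
R4: moist=0.55 → w = 0.55
Rules with consequent 'high': {R1, R2, R3} → strengths 0.12, 0.64, 0.42
Aggregate via t-conorm [max(a, b)]: 0.64

0.64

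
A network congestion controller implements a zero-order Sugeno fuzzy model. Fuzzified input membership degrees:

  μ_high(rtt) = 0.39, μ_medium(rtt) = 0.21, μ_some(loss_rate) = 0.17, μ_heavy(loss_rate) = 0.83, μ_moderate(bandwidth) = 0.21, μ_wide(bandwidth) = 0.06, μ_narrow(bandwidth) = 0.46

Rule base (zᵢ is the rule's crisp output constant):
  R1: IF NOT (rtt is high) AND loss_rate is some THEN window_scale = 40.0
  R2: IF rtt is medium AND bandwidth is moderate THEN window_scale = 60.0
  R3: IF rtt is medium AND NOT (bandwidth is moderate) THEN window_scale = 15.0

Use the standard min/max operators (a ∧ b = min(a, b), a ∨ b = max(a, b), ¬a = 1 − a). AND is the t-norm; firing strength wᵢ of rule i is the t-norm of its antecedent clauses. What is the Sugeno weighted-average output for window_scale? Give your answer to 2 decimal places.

38.22

R1 (z=40.0): ¬high=1−0.39=0.61, some=0.17; AND[min(a, b)] → w = 0.17
R2 (z=60.0): medium=0.21, moderate=0.21; AND[min(a, b)] → w = 0.21
R3 (z=15.0): medium=0.21, ¬moderate=1−0.21=0.79; AND[min(a, b)] → w = 0.21
Weighted average = (0.17·40.0 + 0.21·60.0 + 0.21·15.0) / (0.17 + 0.21 + 0.21)
  = 22.5500 / 0.5900 = 38.22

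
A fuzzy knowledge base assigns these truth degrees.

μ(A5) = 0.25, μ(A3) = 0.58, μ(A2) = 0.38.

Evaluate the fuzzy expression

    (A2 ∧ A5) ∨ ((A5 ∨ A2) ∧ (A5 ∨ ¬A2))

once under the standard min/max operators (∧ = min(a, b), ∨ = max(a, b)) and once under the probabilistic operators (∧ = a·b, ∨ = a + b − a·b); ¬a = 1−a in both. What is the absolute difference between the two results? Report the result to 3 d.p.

0.061

Under standard min/max:
  A2 ∧ A5 = min(a, b) on (0.38, 0.25) = 0.25
  A5 ∨ A2 = max(a, b) on (0.25, 0.38) = 0.38
  ¬A2 = 1 − 0.38 = 0.62
  A5 ∨ ¬A2 = max(a, b) on (0.25, 0.62) = 0.62
  (A5 ∨ A2) ∧ (A5 ∨ ¬A2) = min(a, b) on (0.38, 0.62) = 0.38
  (A2 ∧ A5) ∨ ((A5 ∨ A2) ∧ (A5 ∨ ¬A2)) = max(a, b) on (0.25, 0.38) = 0.38
  → value = 0.3800
Under probabilistic:
  A2 ∧ A5 = a·b on (0.3800, 0.2500) = 0.0950
  A5 ∨ A2 = a + b − a·b on (0.2500, 0.3800) = 0.5350
  ¬A2 = 1 − 0.3800 = 0.6200
  A5 ∨ ¬A2 = a + b − a·b on (0.2500, 0.6200) = 0.7150
  (A5 ∨ A2) ∧ (A5 ∨ ¬A2) = a·b on (0.5350, 0.7150) = 0.3825
  (A2 ∧ A5) ∨ ((A5 ∨ A2) ∧ (A5 ∨ ¬A2)) = a + b − a·b on (0.0950, 0.3825) = 0.4412
  → value = 0.4412
|0.3800 − 0.4412| = 0.061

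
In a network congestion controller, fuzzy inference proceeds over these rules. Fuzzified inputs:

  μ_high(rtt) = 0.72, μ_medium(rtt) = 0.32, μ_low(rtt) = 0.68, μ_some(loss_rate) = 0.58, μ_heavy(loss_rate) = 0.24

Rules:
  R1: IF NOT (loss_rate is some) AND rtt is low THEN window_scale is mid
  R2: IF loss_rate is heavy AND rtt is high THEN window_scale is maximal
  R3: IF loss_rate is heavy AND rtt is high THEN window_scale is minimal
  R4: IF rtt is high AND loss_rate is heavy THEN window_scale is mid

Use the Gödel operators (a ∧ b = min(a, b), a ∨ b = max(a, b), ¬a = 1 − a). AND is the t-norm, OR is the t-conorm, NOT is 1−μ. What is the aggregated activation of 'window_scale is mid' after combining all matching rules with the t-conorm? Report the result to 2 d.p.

0.42

R1: ¬some=1−0.58=0.42, low=0.68; AND[min(a, b)] → w = 0.42
R2: heavy=0.24, high=0.72; AND[min(a, b)] → w = 0.24
R3: heavy=0.24, high=0.72; AND[min(a, b)] → w = 0.24
R4: high=0.72, heavy=0.24; AND[min(a, b)] → w = 0.24
Rules with consequent 'mid': {R1, R4} → strengths 0.42, 0.24
Aggregate via t-conorm [max(a, b)]: 0.42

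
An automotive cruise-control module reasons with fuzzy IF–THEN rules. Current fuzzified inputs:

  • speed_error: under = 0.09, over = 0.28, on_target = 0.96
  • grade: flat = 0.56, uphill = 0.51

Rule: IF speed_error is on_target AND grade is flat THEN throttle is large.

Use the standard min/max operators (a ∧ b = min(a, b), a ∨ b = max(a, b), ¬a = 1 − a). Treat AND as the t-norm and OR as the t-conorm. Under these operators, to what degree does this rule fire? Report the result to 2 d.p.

0.56

firing strength: on_target=0.96, flat=0.56; AND[min(a, b)] → w = 0.56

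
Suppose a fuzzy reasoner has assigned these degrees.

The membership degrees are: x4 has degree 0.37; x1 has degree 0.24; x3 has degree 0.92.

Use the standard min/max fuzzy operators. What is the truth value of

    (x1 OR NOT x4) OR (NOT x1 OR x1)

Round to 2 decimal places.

NOT x4 = 1 − 0.37 = 0.63
x1 OR NOT x4 = max(a, b) on (0.24, 0.63) = 0.63
NOT x1 = 1 − 0.24 = 0.76
NOT x1 OR x1 = max(a, b) on (0.76, 0.24) = 0.76
(x1 OR NOT x4) OR (NOT x1 OR x1) = max(a, b) on (0.63, 0.76) = 0.76

0.76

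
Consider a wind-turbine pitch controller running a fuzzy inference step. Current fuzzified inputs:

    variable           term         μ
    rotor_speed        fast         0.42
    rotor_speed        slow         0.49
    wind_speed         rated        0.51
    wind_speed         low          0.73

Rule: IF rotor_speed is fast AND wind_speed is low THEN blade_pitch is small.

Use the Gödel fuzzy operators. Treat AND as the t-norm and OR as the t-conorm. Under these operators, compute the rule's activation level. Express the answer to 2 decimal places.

firing strength: fast=0.42, low=0.73; AND[min(a, b)] → w = 0.42

0.42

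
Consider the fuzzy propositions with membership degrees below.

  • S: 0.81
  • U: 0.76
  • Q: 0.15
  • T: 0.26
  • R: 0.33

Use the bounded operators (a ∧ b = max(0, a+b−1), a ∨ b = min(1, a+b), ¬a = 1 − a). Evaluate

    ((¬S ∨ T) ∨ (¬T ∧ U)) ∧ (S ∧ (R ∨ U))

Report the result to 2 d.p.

¬S = 1 − 0.81 = 0.19
¬S ∨ T = min(1, a+b) on (0.19, 0.26) = 0.45
¬T = 1 − 0.26 = 0.74
¬T ∧ U = max(0, a+b−1) on (0.74, 0.76) = 0.50
(¬S ∨ T) ∨ (¬T ∧ U) = min(1, a+b) on (0.45, 0.50) = 0.95
R ∨ U = min(1, a+b) on (0.33, 0.76) = 1.00
S ∧ (R ∨ U) = max(0, a+b−1) on (0.81, 1.00) = 0.81
((¬S ∨ T) ∨ (¬T ∧ U)) ∧ (S ∧ (R ∨ U)) = max(0, a+b−1) on (0.95, 0.81) = 0.76

0.76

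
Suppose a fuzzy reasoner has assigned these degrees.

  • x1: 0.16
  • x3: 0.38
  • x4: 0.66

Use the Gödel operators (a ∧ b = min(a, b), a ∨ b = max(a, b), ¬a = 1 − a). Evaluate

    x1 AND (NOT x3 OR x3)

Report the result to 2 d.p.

NOT x3 = 1 − 0.38 = 0.62
NOT x3 OR x3 = max(a, b) on (0.62, 0.38) = 0.62
x1 AND (NOT x3 OR x3) = min(a, b) on (0.16, 0.62) = 0.16

0.16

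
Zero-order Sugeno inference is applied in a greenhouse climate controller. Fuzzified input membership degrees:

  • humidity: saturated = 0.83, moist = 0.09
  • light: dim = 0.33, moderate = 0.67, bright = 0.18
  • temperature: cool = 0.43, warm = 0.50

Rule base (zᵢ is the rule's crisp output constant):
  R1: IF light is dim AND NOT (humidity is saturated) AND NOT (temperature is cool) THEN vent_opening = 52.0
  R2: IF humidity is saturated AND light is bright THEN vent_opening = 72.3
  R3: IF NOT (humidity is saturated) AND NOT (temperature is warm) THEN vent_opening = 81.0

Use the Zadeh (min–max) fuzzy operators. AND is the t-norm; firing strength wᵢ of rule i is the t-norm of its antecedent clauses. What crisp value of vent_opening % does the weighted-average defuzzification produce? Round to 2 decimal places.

R1 (z=52.0): dim=0.33, ¬saturated=1−0.83=0.17, ¬cool=1−0.43=0.57; AND[min(a, b)] → w = 0.17
R2 (z=72.3): saturated=0.83, bright=0.18; AND[min(a, b)] → w = 0.18
R3 (z=81.0): ¬saturated=1−0.83=0.17, ¬warm=1−0.50=0.50; AND[min(a, b)] → w = 0.17
Weighted average = (0.17·52.0 + 0.18·72.3 + 0.17·81.0) / (0.17 + 0.18 + 0.17)
  = 35.6240 / 0.5200 = 68.51

68.51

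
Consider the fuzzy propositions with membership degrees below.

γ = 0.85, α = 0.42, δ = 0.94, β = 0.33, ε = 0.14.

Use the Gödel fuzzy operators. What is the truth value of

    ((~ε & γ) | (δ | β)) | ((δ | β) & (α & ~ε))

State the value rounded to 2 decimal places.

~ε = 1 − 0.14 = 0.86
~ε & γ = min(a, b) on (0.86, 0.85) = 0.85
δ | β = max(a, b) on (0.94, 0.33) = 0.94
(~ε & γ) | (δ | β) = max(a, b) on (0.85, 0.94) = 0.94
δ | β = max(a, b) on (0.94, 0.33) = 0.94
~ε = 1 − 0.14 = 0.86
α & ~ε = min(a, b) on (0.42, 0.86) = 0.42
(δ | β) & (α & ~ε) = min(a, b) on (0.94, 0.42) = 0.42
((~ε & γ) | (δ | β)) | ((δ | β) & (α & ~ε)) = max(a, b) on (0.94, 0.42) = 0.94

0.94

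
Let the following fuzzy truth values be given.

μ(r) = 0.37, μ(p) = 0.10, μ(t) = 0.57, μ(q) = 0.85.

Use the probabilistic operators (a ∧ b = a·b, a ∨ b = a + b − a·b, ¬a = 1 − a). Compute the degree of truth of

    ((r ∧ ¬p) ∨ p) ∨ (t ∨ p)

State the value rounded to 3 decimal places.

0.768

¬p = 1 − 0.1000 = 0.9000
r ∧ ¬p = a·b on (0.3700, 0.9000) = 0.3330
(r ∧ ¬p) ∨ p = a + b − a·b on (0.3330, 0.1000) = 0.3997
t ∨ p = a + b − a·b on (0.5700, 0.1000) = 0.6130
((r ∧ ¬p) ∨ p) ∨ (t ∨ p) = a + b − a·b on (0.3997, 0.6130) = 0.7677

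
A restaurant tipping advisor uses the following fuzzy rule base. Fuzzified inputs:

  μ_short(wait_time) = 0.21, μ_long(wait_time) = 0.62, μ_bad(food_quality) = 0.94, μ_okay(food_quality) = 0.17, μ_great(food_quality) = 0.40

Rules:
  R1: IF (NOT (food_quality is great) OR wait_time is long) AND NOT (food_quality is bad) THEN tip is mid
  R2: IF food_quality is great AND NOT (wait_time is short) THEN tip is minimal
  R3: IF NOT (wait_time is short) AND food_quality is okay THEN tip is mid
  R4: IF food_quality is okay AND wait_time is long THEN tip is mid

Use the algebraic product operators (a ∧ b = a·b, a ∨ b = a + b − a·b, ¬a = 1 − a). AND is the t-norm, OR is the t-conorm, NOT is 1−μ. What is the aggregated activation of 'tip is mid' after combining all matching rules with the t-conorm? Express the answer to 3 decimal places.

0.265

R1: (¬great=1−0.40=0.60 OR long=0.62) = 0.8480; AND[a·b] with ¬bad=1−0.94=0.06 → w = 0.0509
R2: great=0.40, ¬short=1−0.21=0.79; AND[a·b] → w = 0.3160
R3: ¬short=1−0.21=0.79, okay=0.17; AND[a·b] → w = 0.1343
R4: okay=0.17, long=0.62; AND[a·b] → w = 0.1054
Rules with consequent 'mid': {R1, R3, R4} → strengths 0.0509, 0.1343, 0.1054
Aggregate via t-conorm [a + b − a·b]: 0.2649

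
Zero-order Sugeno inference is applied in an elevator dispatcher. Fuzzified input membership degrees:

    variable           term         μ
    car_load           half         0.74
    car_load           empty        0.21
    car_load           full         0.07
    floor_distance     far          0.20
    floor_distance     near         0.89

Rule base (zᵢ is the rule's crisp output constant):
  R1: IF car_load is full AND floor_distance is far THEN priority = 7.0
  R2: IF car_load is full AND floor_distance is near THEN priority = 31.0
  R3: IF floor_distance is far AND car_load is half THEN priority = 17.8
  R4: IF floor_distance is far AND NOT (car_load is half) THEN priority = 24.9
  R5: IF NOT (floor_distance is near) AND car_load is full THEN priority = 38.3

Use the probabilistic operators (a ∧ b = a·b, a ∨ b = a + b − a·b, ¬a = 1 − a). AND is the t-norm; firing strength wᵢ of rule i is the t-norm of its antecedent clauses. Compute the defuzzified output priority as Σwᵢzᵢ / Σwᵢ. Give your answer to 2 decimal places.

R1 (z=7.0): full=0.07, far=0.20; AND[a·b] → w = 0.0140
R2 (z=31.0): full=0.07, near=0.89; AND[a·b] → w = 0.0623
R3 (z=17.8): far=0.20, half=0.74; AND[a·b] → w = 0.1480
R4 (z=24.9): far=0.20, ¬half=1−0.74=0.26; AND[a·b] → w = 0.0520
R5 (z=38.3): ¬near=1−0.89=0.11, full=0.07; AND[a·b] → w = 0.0077
Weighted average = (0.0140·7.0 + 0.0623·31.0 + 0.1480·17.8 + 0.0520·24.9 + 0.0077·38.3) / (0.0140 + 0.0623 + 0.1480 + 0.0520 + 0.0077)
  = 6.2534 / 0.2840 = 22.02

22.02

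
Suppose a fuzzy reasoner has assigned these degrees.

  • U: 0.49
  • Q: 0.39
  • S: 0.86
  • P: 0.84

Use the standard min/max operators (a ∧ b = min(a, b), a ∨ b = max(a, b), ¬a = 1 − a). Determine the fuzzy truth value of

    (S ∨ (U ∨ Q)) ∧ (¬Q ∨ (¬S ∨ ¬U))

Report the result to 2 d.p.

0.61

U ∨ Q = max(a, b) on (0.49, 0.39) = 0.49
S ∨ (U ∨ Q) = max(a, b) on (0.86, 0.49) = 0.86
¬Q = 1 − 0.39 = 0.61
¬S = 1 − 0.86 = 0.14
¬U = 1 − 0.49 = 0.51
¬S ∨ ¬U = max(a, b) on (0.14, 0.51) = 0.51
¬Q ∨ (¬S ∨ ¬U) = max(a, b) on (0.61, 0.51) = 0.61
(S ∨ (U ∨ Q)) ∧ (¬Q ∨ (¬S ∨ ¬U)) = min(a, b) on (0.86, 0.61) = 0.61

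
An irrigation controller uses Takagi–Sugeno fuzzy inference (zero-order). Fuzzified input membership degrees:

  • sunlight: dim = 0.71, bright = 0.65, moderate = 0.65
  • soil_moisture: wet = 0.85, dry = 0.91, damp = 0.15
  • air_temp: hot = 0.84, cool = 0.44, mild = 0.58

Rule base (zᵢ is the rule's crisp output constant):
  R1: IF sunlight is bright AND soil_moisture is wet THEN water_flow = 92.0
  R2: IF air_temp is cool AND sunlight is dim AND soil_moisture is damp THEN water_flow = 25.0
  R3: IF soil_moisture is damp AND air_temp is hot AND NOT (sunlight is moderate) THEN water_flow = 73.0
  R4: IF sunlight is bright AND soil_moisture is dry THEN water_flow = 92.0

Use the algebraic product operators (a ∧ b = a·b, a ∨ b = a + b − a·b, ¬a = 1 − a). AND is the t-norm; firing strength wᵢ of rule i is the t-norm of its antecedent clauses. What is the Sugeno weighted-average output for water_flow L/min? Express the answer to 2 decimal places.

R1 (z=92.0): bright=0.65, wet=0.85; AND[a·b] → w = 0.5525
R2 (z=25.0): cool=0.44, dim=0.71, damp=0.15; AND[a·b] → w = 0.0469
R3 (z=73.0): damp=0.15, hot=0.84, ¬moderate=1−0.65=0.35; AND[a·b] → w = 0.0441
R4 (z=92.0): bright=0.65, dry=0.91; AND[a·b] → w = 0.5915
Weighted average = (0.5525·92.0 + 0.0469·25.0 + 0.0441·73.0 + 0.5915·92.0) / (0.5525 + 0.0469 + 0.0441 + 0.5915)
  = 109.6388 / 1.2350 = 88.78

88.78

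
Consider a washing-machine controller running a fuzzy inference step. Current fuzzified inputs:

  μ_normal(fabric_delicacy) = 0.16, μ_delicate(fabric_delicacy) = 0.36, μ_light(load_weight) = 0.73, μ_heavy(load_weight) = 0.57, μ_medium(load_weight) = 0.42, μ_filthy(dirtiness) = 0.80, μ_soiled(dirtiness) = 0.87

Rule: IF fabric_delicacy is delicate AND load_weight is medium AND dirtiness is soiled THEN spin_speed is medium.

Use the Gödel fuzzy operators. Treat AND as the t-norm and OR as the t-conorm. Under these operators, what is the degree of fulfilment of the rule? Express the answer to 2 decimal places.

0.36

firing strength: delicate=0.36, medium=0.42, soiled=0.87; AND[min(a, b)] → w = 0.36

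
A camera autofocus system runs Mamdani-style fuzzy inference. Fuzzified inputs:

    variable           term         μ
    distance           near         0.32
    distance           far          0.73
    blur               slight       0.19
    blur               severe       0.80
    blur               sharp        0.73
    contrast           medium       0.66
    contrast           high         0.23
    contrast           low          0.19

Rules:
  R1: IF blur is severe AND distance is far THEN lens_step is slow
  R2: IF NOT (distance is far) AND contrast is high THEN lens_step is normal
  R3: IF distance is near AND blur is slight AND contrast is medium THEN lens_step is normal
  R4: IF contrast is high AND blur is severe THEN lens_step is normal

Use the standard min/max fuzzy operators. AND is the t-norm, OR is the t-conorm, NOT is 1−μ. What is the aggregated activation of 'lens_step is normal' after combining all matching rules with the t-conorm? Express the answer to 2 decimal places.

0.23

R1: severe=0.80, far=0.73; AND[min(a, b)] → w = 0.73
R2: ¬far=1−0.73=0.27, high=0.23; AND[min(a, b)] → w = 0.23
R3: near=0.32, slight=0.19, medium=0.66; AND[min(a, b)] → w = 0.19
R4: high=0.23, severe=0.80; AND[min(a, b)] → w = 0.23
Rules with consequent 'normal': {R2, R3, R4} → strengths 0.23, 0.19, 0.23
Aggregate via t-conorm [max(a, b)]: 0.23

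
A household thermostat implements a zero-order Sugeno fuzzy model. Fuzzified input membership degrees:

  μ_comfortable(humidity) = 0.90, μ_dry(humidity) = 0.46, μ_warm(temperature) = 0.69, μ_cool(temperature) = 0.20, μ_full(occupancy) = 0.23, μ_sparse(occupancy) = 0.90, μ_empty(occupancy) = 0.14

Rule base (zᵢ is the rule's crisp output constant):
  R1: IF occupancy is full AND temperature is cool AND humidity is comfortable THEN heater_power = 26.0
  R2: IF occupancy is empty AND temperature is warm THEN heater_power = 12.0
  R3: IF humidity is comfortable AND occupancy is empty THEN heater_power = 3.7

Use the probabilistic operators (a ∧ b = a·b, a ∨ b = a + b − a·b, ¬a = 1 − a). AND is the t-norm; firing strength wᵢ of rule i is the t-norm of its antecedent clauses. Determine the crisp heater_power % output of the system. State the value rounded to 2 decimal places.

10.23

R1 (z=26.0): full=0.23, cool=0.20, comfortable=0.90; AND[a·b] → w = 0.0414
R2 (z=12.0): empty=0.14, warm=0.69; AND[a·b] → w = 0.0966
R3 (z=3.7): comfortable=0.90, empty=0.14; AND[a·b] → w = 0.1260
Weighted average = (0.0414·26.0 + 0.0966·12.0 + 0.1260·3.7) / (0.0414 + 0.0966 + 0.1260)
  = 2.7018 / 0.2640 = 10.23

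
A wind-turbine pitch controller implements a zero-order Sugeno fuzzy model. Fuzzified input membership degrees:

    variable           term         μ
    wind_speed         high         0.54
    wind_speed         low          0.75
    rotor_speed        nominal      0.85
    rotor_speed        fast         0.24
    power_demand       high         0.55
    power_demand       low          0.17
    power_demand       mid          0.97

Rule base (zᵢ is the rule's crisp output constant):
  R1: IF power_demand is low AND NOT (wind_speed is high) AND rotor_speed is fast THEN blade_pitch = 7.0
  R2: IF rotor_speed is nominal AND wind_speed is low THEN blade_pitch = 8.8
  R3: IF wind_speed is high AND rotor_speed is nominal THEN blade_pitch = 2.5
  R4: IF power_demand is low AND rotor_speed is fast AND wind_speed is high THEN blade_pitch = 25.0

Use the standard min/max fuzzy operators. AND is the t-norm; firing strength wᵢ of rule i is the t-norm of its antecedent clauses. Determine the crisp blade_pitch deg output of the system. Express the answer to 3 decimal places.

R1 (z=7.0): low=0.17, ¬high=1−0.54=0.46, fast=0.24; AND[min(a, b)] → w = 0.17
R2 (z=8.8): nominal=0.85, low=0.75; AND[min(a, b)] → w = 0.75
R3 (z=2.5): high=0.54, nominal=0.85; AND[min(a, b)] → w = 0.54
R4 (z=25.0): low=0.17, fast=0.24, high=0.54; AND[min(a, b)] → w = 0.17
Weighted average = (0.17·7.0 + 0.75·8.8 + 0.54·2.5 + 0.17·25.0) / (0.17 + 0.75 + 0.54 + 0.17)
  = 13.3900 / 1.6300 = 8.215

8.215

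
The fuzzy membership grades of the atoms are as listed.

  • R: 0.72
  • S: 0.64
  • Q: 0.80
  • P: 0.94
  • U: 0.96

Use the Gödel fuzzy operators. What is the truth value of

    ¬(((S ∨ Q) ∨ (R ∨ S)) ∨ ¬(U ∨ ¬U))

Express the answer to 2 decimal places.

0.20

S ∨ Q = max(a, b) on (0.64, 0.80) = 0.80
R ∨ S = max(a, b) on (0.72, 0.64) = 0.72
(S ∨ Q) ∨ (R ∨ S) = max(a, b) on (0.80, 0.72) = 0.80
¬U = 1 − 0.96 = 0.04
U ∨ ¬U = max(a, b) on (0.96, 0.04) = 0.96
¬(U ∨ ¬U) = 1 − 0.96 = 0.04
((S ∨ Q) ∨ (R ∨ S)) ∨ ¬(U ∨ ¬U) = max(a, b) on (0.80, 0.04) = 0.80
¬(((S ∨ Q) ∨ (R ∨ S)) ∨ ¬(U ∨ ¬U)) = 1 − 0.80 = 0.20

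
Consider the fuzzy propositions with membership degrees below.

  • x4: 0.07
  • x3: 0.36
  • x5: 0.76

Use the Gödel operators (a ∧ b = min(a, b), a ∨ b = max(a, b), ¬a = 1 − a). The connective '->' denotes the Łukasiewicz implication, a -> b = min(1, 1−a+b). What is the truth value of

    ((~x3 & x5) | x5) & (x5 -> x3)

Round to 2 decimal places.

0.60

~x3 = 1 − 0.36 = 0.64
~x3 & x5 = min(a, b) on (0.64, 0.76) = 0.64
(~x3 & x5) | x5 = max(a, b) on (0.64, 0.76) = 0.76
x5 -> x3  [Łukasiewicz: min(1, 1−a+b)] with a=0.76, b=0.36 → 0.60
((~x3 & x5) | x5) & (x5 -> x3) = min(a, b) on (0.76, 0.60) = 0.60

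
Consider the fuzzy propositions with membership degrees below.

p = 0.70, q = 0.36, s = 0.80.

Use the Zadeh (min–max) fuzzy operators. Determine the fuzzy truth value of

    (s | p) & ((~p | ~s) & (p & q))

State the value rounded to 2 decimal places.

s | p = max(a, b) on (0.80, 0.70) = 0.80
~p = 1 − 0.70 = 0.30
~s = 1 − 0.80 = 0.20
~p | ~s = max(a, b) on (0.30, 0.20) = 0.30
p & q = min(a, b) on (0.70, 0.36) = 0.36
(~p | ~s) & (p & q) = min(a, b) on (0.30, 0.36) = 0.30
(s | p) & ((~p | ~s) & (p & q)) = min(a, b) on (0.80, 0.30) = 0.30

0.30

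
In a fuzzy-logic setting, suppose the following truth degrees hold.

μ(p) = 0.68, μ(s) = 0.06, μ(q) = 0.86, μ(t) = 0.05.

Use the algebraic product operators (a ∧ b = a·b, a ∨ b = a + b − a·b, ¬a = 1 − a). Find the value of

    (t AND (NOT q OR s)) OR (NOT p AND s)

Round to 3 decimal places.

0.029

NOT q = 1 − 0.8600 = 0.1400
NOT q OR s = a + b − a·b on (0.1400, 0.0600) = 0.1916
t AND (NOT q OR s) = a·b on (0.0500, 0.1916) = 0.0096
NOT p = 1 − 0.6800 = 0.3200
NOT p AND s = a·b on (0.3200, 0.0600) = 0.0192
(t AND (NOT q OR s)) OR (NOT p AND s) = a + b − a·b on (0.0096, 0.0192) = 0.0286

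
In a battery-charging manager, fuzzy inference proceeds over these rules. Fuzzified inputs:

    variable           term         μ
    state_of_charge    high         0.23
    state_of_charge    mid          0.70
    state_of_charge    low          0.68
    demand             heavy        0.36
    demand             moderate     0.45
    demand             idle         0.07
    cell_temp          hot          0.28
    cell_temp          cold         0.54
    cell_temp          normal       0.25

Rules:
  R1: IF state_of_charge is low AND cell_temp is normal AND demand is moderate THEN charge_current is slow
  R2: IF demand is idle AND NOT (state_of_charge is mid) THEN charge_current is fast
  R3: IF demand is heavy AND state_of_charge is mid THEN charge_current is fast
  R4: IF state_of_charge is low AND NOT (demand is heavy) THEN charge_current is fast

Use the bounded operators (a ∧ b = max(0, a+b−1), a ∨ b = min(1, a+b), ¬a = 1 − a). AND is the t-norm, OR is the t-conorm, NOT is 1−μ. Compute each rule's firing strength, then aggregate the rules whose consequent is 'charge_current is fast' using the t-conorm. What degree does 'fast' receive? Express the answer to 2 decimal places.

0.38

R1: low=0.68, normal=0.25, moderate=0.45; AND[max(0, a+b−1)] → w = 0.00
R2: idle=0.07, ¬mid=1−0.70=0.30; AND[max(0, a+b−1)] → w = 0.00
R3: heavy=0.36, mid=0.70; AND[max(0, a+b−1)] → w = 0.06
R4: low=0.68, ¬heavy=1−0.36=0.64; AND[max(0, a+b−1)] → w = 0.32
Rules with consequent 'fast': {R2, R3, R4} → strengths 0.00, 0.06, 0.32
Aggregate via t-conorm [min(1, a+b)]: 0.38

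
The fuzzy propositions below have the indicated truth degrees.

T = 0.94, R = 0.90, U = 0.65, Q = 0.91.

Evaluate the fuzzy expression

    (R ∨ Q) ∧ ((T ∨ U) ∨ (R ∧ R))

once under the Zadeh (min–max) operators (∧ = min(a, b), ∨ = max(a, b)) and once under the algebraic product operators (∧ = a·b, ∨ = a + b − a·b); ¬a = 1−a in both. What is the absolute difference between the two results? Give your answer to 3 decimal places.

0.077

Under Zadeh (min–max):
  R ∨ Q = max(a, b) on (0.90, 0.91) = 0.91
  T ∨ U = max(a, b) on (0.94, 0.65) = 0.94
  R ∧ R = min(a, b) on (0.90, 0.90) = 0.90
  (T ∨ U) ∨ (R ∧ R) = max(a, b) on (0.94, 0.90) = 0.94
  (R ∨ Q) ∧ ((T ∨ U) ∨ (R ∧ R)) = min(a, b) on (0.91, 0.94) = 0.91
  → value = 0.9100
Under algebraic product:
  R ∨ Q = a + b − a·b on (0.9000, 0.9100) = 0.9910
  T ∨ U = a + b − a·b on (0.9400, 0.6500) = 0.9790
  R ∧ R = a·b on (0.9000, 0.9000) = 0.8100
  (T ∨ U) ∨ (R ∧ R) = a + b − a·b on (0.9790, 0.8100) = 0.9960
  (R ∨ Q) ∧ ((T ∨ U) ∨ (R ∧ R)) = a·b on (0.9910, 0.9960) = 0.9870
  → value = 0.9870
|0.9100 − 0.9870| = 0.077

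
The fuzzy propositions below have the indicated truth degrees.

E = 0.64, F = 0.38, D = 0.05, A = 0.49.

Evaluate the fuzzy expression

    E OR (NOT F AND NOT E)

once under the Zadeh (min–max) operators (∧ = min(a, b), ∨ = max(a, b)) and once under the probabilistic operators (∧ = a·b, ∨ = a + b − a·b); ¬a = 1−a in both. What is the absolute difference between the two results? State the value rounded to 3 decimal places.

0.080

Under Zadeh (min–max):
  NOT F = 1 − 0.38 = 0.62
  NOT E = 1 − 0.64 = 0.36
  NOT F AND NOT E = min(a, b) on (0.62, 0.36) = 0.36
  E OR (NOT F AND NOT E) = max(a, b) on (0.64, 0.36) = 0.64
  → value = 0.6400
Under probabilistic:
  NOT F = 1 − 0.3800 = 0.6200
  NOT E = 1 − 0.6400 = 0.3600
  NOT F AND NOT E = a·b on (0.6200, 0.3600) = 0.2232
  E OR (NOT F AND NOT E) = a + b − a·b on (0.6400, 0.2232) = 0.7204
  → value = 0.7204
|0.6400 − 0.7204| = 0.080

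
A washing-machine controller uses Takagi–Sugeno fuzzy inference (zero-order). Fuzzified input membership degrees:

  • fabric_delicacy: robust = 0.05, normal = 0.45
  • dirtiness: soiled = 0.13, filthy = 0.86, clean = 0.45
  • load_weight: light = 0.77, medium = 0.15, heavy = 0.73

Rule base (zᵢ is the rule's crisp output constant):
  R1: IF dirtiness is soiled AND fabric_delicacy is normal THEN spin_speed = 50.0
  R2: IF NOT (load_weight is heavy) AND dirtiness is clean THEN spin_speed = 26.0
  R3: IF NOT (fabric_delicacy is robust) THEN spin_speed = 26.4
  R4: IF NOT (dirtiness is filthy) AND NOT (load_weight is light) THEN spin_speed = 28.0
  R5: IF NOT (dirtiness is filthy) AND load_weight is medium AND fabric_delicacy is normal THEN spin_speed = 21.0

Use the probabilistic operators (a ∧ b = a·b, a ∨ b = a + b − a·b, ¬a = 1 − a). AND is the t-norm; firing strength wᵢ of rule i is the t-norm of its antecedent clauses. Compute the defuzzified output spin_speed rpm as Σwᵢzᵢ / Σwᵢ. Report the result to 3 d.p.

R1 (z=50.0): soiled=0.13, normal=0.45; AND[a·b] → w = 0.0585
R2 (z=26.0): ¬heavy=1−0.73=0.27, clean=0.45; AND[a·b] → w = 0.1215
R3 (z=26.4): ¬robust=1−0.05=0.95 → w = 0.9500
R4 (z=28.0): ¬filthy=1−0.86=0.14, ¬light=1−0.77=0.23; AND[a·b] → w = 0.0322
R5 (z=21.0): ¬filthy=1−0.86=0.14, medium=0.15, normal=0.45; AND[a·b] → w = 0.0095
Weighted average = (0.0585·50.0 + 0.1215·26.0 + 0.9500·26.4 + 0.0322·28.0 + 0.0095·21.0) / (0.0585 + 0.1215 + 0.9500 + 0.0322 + 0.0095)
  = 32.2640 / 1.1717 = 27.537

27.537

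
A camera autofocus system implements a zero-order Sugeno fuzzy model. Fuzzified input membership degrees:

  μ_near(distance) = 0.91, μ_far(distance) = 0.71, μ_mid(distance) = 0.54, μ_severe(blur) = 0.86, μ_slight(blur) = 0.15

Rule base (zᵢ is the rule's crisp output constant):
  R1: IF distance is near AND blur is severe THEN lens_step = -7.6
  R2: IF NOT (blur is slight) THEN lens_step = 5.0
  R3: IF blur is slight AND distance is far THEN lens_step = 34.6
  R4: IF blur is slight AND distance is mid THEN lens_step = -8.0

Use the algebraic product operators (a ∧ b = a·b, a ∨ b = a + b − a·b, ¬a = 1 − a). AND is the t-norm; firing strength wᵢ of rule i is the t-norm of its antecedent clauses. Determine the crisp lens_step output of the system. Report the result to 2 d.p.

0.74

R1 (z=-7.6): near=0.91, severe=0.86; AND[a·b] → w = 0.7826
R2 (z=5.0): ¬slight=1−0.15=0.85 → w = 0.8500
R3 (z=34.6): slight=0.15, far=0.71; AND[a·b] → w = 0.1065
R4 (z=-8.0): slight=0.15, mid=0.54; AND[a·b] → w = 0.0810
Weighted average = (0.7826·-7.6 + 0.8500·5.0 + 0.1065·34.6 + 0.0810·-8.0) / (0.7826 + 0.8500 + 0.1065 + 0.0810)
  = 1.3391 / 1.8201 = 0.74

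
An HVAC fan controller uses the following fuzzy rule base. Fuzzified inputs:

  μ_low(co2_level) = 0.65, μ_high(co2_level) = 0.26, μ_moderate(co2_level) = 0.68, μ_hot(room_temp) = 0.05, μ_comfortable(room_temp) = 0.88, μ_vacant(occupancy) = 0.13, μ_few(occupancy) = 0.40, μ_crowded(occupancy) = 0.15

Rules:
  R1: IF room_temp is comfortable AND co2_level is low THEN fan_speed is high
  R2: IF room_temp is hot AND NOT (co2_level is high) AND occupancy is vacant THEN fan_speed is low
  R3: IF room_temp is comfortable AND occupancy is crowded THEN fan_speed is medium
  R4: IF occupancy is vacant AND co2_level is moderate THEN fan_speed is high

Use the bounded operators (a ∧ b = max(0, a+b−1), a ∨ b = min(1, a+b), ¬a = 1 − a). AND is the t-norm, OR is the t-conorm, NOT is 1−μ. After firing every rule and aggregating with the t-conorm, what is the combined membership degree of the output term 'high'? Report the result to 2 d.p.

0.53

R1: comfortable=0.88, low=0.65; AND[max(0, a+b−1)] → w = 0.53
R2: hot=0.05, ¬high=1−0.26=0.74, vacant=0.13; AND[max(0, a+b−1)] → w = 0.00
R3: comfortable=0.88, crowded=0.15; AND[max(0, a+b−1)] → w = 0.03
R4: vacant=0.13, moderate=0.68; AND[max(0, a+b−1)] → w = 0.00
Rules with consequent 'high': {R1, R4} → strengths 0.53, 0.00
Aggregate via t-conorm [min(1, a+b)]: 0.53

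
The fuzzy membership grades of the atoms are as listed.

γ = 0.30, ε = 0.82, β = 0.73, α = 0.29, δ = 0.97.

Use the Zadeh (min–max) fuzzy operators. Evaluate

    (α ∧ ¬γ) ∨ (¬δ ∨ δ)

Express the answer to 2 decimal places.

¬γ = 1 − 0.30 = 0.70
α ∧ ¬γ = min(a, b) on (0.29, 0.70) = 0.29
¬δ = 1 − 0.97 = 0.03
¬δ ∨ δ = max(a, b) on (0.03, 0.97) = 0.97
(α ∧ ¬γ) ∨ (¬δ ∨ δ) = max(a, b) on (0.29, 0.97) = 0.97

0.97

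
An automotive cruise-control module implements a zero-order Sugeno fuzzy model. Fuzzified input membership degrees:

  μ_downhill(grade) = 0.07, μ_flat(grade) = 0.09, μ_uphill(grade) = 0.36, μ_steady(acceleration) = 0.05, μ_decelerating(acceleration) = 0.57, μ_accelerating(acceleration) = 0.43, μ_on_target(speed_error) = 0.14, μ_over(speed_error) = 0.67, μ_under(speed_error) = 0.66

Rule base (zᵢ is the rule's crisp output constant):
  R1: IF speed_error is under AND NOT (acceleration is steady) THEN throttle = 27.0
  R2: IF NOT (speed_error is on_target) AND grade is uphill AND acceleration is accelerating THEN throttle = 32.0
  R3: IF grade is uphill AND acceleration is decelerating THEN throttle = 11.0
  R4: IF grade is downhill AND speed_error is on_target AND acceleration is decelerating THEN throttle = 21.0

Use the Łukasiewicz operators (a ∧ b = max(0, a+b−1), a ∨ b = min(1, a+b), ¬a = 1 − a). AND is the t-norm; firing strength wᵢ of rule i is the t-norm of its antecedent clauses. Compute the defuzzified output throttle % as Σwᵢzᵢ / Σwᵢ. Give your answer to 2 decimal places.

27.00

R1 (z=27.0): under=0.66, ¬steady=1−0.05=0.95; AND[max(0, a+b−1)] → w = 0.61
R2 (z=32.0): ¬on_target=1−0.14=0.86, uphill=0.36, accelerating=0.43; AND[max(0, a+b−1)] → w = 0.00
R3 (z=11.0): uphill=0.36, decelerating=0.57; AND[max(0, a+b−1)] → w = 0.00
R4 (z=21.0): downhill=0.07, on_target=0.14, decelerating=0.57; AND[max(0, a+b−1)] → w = 0.00
Weighted average = (0.61·27.0 + 0.00·32.0 + 0.00·11.0 + 0.00·21.0) / (0.61 + 0.00 + 0.00 + 0.00)
  = 16.4700 / 0.6100 = 27.00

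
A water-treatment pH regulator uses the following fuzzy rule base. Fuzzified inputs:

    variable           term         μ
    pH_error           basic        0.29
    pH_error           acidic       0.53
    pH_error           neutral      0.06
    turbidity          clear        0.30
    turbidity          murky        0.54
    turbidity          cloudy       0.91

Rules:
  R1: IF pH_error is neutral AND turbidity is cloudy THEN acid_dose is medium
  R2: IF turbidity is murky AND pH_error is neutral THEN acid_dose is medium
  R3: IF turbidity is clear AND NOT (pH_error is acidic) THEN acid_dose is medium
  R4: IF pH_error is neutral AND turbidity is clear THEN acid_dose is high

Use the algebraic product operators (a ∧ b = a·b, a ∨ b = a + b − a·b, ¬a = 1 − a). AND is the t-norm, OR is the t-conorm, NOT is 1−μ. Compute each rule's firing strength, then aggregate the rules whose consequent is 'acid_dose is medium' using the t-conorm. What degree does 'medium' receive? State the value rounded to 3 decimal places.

0.214

R1: neutral=0.06, cloudy=0.91; AND[a·b] → w = 0.0546
R2: murky=0.54, neutral=0.06; AND[a·b] → w = 0.0324
R3: clear=0.30, ¬acidic=1−0.53=0.47; AND[a·b] → w = 0.1410
R4: neutral=0.06, clear=0.30; AND[a·b] → w = 0.0180
Rules with consequent 'medium': {R1, R2, R3} → strengths 0.0546, 0.0324, 0.1410
Aggregate via t-conorm [a + b − a·b]: 0.2142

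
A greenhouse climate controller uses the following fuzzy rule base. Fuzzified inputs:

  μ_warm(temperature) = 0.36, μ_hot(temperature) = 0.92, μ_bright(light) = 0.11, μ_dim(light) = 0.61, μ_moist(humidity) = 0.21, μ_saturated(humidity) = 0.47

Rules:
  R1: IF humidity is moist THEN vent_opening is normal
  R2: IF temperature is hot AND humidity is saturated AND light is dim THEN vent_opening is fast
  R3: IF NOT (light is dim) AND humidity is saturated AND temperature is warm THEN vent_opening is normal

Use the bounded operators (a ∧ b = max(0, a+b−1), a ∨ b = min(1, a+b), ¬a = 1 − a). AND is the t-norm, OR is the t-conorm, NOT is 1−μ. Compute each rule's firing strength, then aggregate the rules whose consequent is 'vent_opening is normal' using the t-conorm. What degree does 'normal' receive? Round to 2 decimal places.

R1: moist=0.21 → w = 0.21
R2: hot=0.92, saturated=0.47, dim=0.61; AND[max(0, a+b−1)] → w = 0.00
R3: ¬dim=1−0.61=0.39, saturated=0.47, warm=0.36; AND[max(0, a+b−1)] → w = 0.00
Rules with consequent 'normal': {R1, R3} → strengths 0.21, 0.00
Aggregate via t-conorm [min(1, a+b)]: 0.21

0.21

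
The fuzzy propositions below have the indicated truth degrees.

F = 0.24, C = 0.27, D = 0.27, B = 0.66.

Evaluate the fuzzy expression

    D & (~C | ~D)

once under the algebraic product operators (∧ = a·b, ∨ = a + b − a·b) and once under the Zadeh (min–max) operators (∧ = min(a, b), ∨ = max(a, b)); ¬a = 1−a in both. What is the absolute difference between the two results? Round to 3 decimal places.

Under algebraic product:
  ~C = 1 − 0.2700 = 0.7300
  ~D = 1 − 0.2700 = 0.7300
  ~C | ~D = a + b − a·b on (0.7300, 0.7300) = 0.9271
  D & (~C | ~D) = a·b on (0.2700, 0.9271) = 0.2503
  → value = 0.2503
Under Zadeh (min–max):
  ~C = 1 − 0.27 = 0.73
  ~D = 1 − 0.27 = 0.73
  ~C | ~D = max(a, b) on (0.73, 0.73) = 0.73
  D & (~C | ~D) = min(a, b) on (0.27, 0.73) = 0.27
  → value = 0.2700
|0.2503 − 0.2700| = 0.020

0.020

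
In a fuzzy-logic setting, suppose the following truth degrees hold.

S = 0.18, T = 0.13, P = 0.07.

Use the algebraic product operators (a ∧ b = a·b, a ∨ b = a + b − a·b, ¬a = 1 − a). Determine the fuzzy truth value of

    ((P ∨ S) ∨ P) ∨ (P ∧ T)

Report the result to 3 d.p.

P ∨ S = a + b − a·b on (0.0700, 0.1800) = 0.2374
(P ∨ S) ∨ P = a + b − a·b on (0.2374, 0.0700) = 0.2908
P ∧ T = a·b on (0.0700, 0.1300) = 0.0091
((P ∨ S) ∨ P) ∨ (P ∧ T) = a + b − a·b on (0.2908, 0.0091) = 0.2972

0.297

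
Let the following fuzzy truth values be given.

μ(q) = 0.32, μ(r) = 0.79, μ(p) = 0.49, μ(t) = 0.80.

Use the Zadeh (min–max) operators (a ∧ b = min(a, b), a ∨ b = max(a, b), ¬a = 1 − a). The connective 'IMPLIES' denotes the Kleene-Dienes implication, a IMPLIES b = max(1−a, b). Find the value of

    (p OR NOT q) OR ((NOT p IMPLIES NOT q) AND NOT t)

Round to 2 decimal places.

0.68

NOT q = 1 − 0.32 = 0.68
p OR NOT q = max(a, b) on (0.49, 0.68) = 0.68
NOT p = 1 − 0.49 = 0.51
NOT q = 1 − 0.32 = 0.68
NOT p IMPLIES NOT q  [Kleene-Dienes: max(1−a, b)] with a=0.51, b=0.68 → 0.68
NOT t = 1 − 0.80 = 0.20
(NOT p IMPLIES NOT q) AND NOT t = min(a, b) on (0.68, 0.20) = 0.20
(p OR NOT q) OR ((NOT p IMPLIES NOT q) AND NOT t) = max(a, b) on (0.68, 0.20) = 0.68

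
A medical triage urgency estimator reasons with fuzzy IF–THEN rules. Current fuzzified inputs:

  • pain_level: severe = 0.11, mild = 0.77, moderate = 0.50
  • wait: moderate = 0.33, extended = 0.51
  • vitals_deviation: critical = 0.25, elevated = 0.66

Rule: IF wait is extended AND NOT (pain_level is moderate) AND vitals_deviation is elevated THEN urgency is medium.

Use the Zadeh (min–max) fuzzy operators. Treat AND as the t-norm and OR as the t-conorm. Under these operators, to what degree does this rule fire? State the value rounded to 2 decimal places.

0.50

firing strength: extended=0.51, ¬moderate=1−0.50=0.50, elevated=0.66; AND[min(a, b)] → w = 0.50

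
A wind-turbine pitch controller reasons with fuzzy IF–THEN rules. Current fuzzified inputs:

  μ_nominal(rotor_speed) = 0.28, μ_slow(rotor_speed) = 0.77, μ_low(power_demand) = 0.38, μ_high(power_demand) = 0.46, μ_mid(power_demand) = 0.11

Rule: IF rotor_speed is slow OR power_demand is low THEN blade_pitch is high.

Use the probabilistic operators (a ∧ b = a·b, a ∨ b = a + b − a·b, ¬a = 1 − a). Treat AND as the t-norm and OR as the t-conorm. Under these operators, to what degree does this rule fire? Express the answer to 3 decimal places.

0.857

firing strength: slow=0.77, low=0.38; OR[a + b − a·b] → w = 0.8574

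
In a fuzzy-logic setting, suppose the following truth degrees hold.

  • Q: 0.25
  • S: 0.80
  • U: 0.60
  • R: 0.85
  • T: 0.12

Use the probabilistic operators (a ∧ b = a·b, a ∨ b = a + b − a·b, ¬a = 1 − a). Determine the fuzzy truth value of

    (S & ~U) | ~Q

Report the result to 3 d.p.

0.830

~U = 1 − 0.6000 = 0.4000
S & ~U = a·b on (0.8000, 0.4000) = 0.3200
~Q = 1 − 0.2500 = 0.7500
(S & ~U) | ~Q = a + b − a·b on (0.3200, 0.7500) = 0.8300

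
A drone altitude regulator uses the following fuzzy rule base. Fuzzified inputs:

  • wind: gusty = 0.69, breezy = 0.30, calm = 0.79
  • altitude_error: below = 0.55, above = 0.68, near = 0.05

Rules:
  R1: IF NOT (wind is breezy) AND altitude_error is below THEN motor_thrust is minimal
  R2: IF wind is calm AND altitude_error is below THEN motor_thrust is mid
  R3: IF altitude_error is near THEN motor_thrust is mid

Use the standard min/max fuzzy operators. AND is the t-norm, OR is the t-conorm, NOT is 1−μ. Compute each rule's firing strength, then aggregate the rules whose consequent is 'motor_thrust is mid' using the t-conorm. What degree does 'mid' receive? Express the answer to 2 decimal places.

R1: ¬breezy=1−0.30=0.70, below=0.55; AND[min(a, b)] → w = 0.55
R2: calm=0.79, below=0.55; AND[min(a, b)] → w = 0.55
R3: near=0.05 → w = 0.05
Rules with consequent 'mid': {R2, R3} → strengths 0.55, 0.05
Aggregate via t-conorm [max(a, b)]: 0.55

0.55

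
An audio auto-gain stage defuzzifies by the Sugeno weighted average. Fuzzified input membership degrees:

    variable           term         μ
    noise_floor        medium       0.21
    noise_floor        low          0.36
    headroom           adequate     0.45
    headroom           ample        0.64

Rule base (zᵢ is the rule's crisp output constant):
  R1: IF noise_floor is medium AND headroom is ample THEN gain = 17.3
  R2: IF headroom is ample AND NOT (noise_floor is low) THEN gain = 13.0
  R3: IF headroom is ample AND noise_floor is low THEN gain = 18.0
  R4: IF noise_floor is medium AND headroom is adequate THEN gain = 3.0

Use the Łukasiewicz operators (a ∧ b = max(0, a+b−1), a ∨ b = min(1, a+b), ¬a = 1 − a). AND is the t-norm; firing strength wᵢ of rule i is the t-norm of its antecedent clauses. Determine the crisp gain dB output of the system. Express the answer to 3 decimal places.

R1 (z=17.3): medium=0.21, ample=0.64; AND[max(0, a+b−1)] → w = 0.00
R2 (z=13.0): ample=0.64, ¬low=1−0.36=0.64; AND[max(0, a+b−1)] → w = 0.28
R3 (z=18.0): ample=0.64, low=0.36; AND[max(0, a+b−1)] → w = 0.00
R4 (z=3.0): medium=0.21, adequate=0.45; AND[max(0, a+b−1)] → w = 0.00
Weighted average = (0.00·17.3 + 0.28·13.0 + 0.00·18.0 + 0.00·3.0) / (0.00 + 0.28 + 0.00 + 0.00)
  = 3.6400 / 0.2800 = 13.000

13.000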